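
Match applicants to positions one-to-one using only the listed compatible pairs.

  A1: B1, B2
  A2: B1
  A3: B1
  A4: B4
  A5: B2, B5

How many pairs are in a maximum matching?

4

Unit-capacity flow: source→left, listed edges, right→sink; max matching = max flow.
Augmenting path A1→B1 (+1); matched 1.
Augmenting path A4→B4 (+1); matched 2.
Augmenting path A5→B2 (+1); matched 3.
Augmenting path A2→B1→A1→B2→A5→B5 (+1); matched 4.
No augmenting path remains; maximum matching = 4.
König certificate: {A1, A4, A5, B1} is a vertex cover of size 4 (every listed pair touches it), so no matching can be larger.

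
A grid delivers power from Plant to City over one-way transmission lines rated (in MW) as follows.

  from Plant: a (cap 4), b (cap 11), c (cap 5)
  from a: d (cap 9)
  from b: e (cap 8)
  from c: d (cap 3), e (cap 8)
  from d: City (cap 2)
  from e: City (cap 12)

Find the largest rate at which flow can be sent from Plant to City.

14

Augment Plant→a→d→City: bottleneck 2, flow now 2.
Augment Plant→b→e→City: bottleneck 8, flow now 10.
Augment Plant→c→e→City: bottleneck 4, flow now 14.
No augmenting path remains; maximum flow = 14.
In the residual graph, reachable from Plant: {Plant, a, b, c, d, e}.
Min-cut edges: d→City (2), e→City (12); capacity 2 + 12 = 14.
This cut is saturated, so no flow can exceed 14.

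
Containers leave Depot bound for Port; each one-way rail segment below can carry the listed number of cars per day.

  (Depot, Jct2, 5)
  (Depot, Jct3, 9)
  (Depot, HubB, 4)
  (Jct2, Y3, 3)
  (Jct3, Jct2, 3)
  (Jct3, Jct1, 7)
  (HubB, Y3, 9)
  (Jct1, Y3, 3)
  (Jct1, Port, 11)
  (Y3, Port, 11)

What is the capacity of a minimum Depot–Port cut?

14

Augment Depot→Jct2→Y3→Port: bottleneck 3, flow now 3.
Augment Depot→Jct3→Jct1→Port: bottleneck 7, flow now 10.
Augment Depot→HubB→Y3→Port: bottleneck 4, flow now 14.
No augmenting path remains; maximum flow = 14.
By max-flow min-cut, the minimum cut capacity equals the max flow.
In the residual graph, reachable from Depot: {Depot, Jct2, Jct3}.
Min-cut edges: Depot→HubB (4), Jct2→Y3 (3), Jct3→Jct1 (7); capacity 4 + 3 + 7 = 14.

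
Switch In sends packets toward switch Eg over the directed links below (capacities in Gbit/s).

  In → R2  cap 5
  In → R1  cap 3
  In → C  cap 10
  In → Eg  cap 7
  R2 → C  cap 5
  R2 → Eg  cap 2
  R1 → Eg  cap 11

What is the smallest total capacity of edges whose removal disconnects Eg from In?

Augment In→Eg: bottleneck 7, flow now 7.
Augment In→R2→Eg: bottleneck 2, flow now 9.
Augment In→R1→Eg: bottleneck 3, flow now 12.
No augmenting path remains; maximum flow = 12.
By max-flow min-cut, the minimum cut capacity equals the max flow.
In the residual graph, reachable from In: {In, R2, C}.
Min-cut edges: In→R1 (3), In→Eg (7), R2→Eg (2); capacity 3 + 7 + 2 = 12.

12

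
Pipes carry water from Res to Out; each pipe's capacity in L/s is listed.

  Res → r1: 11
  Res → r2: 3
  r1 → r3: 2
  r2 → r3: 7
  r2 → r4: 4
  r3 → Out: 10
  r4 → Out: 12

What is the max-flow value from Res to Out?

5

Augment Res→r1→r3→Out: bottleneck 2, flow now 2.
Augment Res→r2→r3→Out: bottleneck 3, flow now 5.
No augmenting path remains; maximum flow = 5.
In the residual graph, reachable from Res: {Res, r1}.
Min-cut edges: Res→r2 (3), r1→r3 (2); capacity 3 + 2 = 5.
This cut is saturated, so no flow can exceed 5.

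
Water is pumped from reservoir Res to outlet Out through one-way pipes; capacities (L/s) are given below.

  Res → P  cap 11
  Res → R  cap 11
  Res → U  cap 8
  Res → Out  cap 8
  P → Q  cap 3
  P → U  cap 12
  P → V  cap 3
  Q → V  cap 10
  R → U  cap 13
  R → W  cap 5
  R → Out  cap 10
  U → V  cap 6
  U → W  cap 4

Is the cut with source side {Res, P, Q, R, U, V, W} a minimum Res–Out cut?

Given cut capacity: 8 + 10 = 18.
Augment Res→Out: bottleneck 8, flow now 8.
Augment Res→R→Out: bottleneck 10, flow now 18.
No augmenting path remains; maximum flow = 18.
Cut capacity 18 equals the max flow, so it is a minimum cut.

Yes — it is a minimum cut (capacity 18).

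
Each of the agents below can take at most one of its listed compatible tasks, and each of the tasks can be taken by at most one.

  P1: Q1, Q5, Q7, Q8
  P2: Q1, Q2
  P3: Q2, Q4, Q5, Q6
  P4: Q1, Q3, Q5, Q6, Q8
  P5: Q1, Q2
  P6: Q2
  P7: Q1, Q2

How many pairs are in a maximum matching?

5

Unit-capacity flow: source→left, listed edges, right→sink; max matching = max flow.
Augmenting path P1→Q1 (+1); matched 1.
Augmenting path P2→Q2 (+1); matched 2.
Augmenting path P3→Q4 (+1); matched 3.
Augmenting path P4→Q3 (+1); matched 4.
Augmenting path P5→Q1→P1→Q5 (+1); matched 5.
No augmenting path remains; maximum matching = 5.
König certificate: {P1, P3, P4, Q1, Q2} is a vertex cover of size 5 (every listed pair touches it), so no matching can be larger.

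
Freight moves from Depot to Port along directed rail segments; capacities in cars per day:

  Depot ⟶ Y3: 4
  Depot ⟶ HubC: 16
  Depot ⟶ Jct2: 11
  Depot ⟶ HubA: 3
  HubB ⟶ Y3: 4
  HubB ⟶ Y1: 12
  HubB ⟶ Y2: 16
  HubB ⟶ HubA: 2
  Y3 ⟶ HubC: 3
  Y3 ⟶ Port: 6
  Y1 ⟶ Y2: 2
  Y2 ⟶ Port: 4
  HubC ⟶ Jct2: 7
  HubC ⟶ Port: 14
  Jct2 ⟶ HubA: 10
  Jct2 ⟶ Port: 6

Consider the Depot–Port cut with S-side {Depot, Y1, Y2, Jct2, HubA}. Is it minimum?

No — its capacity is 30, but the minimum cut has capacity 24.

Given cut capacity: 4 + 16 + 4 + 6 = 30.
Augment Depot→Y3→Port: bottleneck 4, flow now 4.
Augment Depot→HubC→Port: bottleneck 14, flow now 18.
Augment Depot→Jct2→Port: bottleneck 6, flow now 24.
No augmenting path remains; maximum flow = 24.
In the residual graph, reachable from Depot: {Depot, HubC, Jct2, HubA}.
Min-cut edges: Depot→Y3 (4), HubC→Port (14), Jct2→Port (6); capacity 4 + 14 + 6 = 24.
Cut capacity 30 exceeds the max flow 24, so it is not minimum.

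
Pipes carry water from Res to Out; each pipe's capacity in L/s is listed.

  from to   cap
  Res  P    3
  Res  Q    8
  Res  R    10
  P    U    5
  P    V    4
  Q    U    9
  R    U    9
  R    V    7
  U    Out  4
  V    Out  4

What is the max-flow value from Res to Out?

Augment Res→P→U→Out: bottleneck 3, flow now 3.
Augment Res→Q→U→Out: bottleneck 1, flow now 4.
Augment Res→R→V→Out: bottleneck 4, flow now 8.
No augmenting path remains; maximum flow = 8.
In the residual graph, reachable from Res: {Res, P, Q, R, U, V}.
Min-cut edges: U→Out (4), V→Out (4); capacity 4 + 4 = 8.
This cut is saturated, so no flow can exceed 8.

8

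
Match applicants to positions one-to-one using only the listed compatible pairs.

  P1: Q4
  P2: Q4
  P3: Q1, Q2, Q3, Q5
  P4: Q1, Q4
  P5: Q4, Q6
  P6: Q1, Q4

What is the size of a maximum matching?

Unit-capacity flow: source→left, listed edges, right→sink; max matching = max flow.
Augmenting path P1→Q4 (+1); matched 1.
Augmenting path P3→Q1 (+1); matched 2.
Augmenting path P5→Q6 (+1); matched 3.
Augmenting path P4→Q1→P3→Q2 (+1); matched 4.
No augmenting path remains; maximum matching = 4.
König certificate: {P3, P5, Q1, Q4} is a vertex cover of size 4 (every listed pair touches it), so no matching can be larger.

4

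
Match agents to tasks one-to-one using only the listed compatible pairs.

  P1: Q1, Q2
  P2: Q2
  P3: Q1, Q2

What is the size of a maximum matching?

Unit-capacity flow: source→left, listed edges, right→sink; max matching = max flow.
Augmenting path P1→Q1 (+1); matched 1.
Augmenting path P2→Q2 (+1); matched 2.
No augmenting path remains; maximum matching = 2.
König certificate: {Q1, Q2} is a vertex cover of size 2 (every listed pair touches it), so no matching can be larger.

2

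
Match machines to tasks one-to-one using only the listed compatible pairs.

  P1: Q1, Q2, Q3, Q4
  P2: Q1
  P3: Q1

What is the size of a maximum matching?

Unit-capacity flow: source→left, listed edges, right→sink; max matching = max flow.
Augmenting path P1→Q1 (+1); matched 1.
Augmenting path P2→Q1→P1→Q2 (+1); matched 2.
No augmenting path remains; maximum matching = 2.
König certificate: {P1, Q1} is a vertex cover of size 2 (every listed pair touches it), so no matching can be larger.

2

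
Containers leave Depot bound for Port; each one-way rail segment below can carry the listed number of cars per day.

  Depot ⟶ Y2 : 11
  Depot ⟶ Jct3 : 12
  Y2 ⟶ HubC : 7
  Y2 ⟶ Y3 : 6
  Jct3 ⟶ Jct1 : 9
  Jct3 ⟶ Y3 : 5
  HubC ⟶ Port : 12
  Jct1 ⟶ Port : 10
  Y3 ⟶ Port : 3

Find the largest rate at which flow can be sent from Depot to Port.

Augment Depot→Y2→HubC→Port: bottleneck 7, flow now 7.
Augment Depot→Y2→Y3→Port: bottleneck 3, flow now 10.
Augment Depot→Jct3→Jct1→Port: bottleneck 9, flow now 19.
No augmenting path remains; maximum flow = 19.
In the residual graph, reachable from Depot: {Depot, Y2, Jct3, Y3}.
Min-cut edges: Y2→HubC (7), Jct3→Jct1 (9), Y3→Port (3); capacity 7 + 9 + 3 = 19.
This cut is saturated, so no flow can exceed 19.

19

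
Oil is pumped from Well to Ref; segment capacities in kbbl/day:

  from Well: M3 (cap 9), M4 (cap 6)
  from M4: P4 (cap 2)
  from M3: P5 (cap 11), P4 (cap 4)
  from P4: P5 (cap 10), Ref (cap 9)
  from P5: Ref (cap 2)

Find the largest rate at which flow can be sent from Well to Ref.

8

Augment Well→M4→P4→Ref: bottleneck 2, flow now 2.
Augment Well→M3→P4→Ref: bottleneck 4, flow now 6.
Augment Well→M3→P5→Ref: bottleneck 2, flow now 8.
No augmenting path remains; maximum flow = 8.
In the residual graph, reachable from Well: {Well, M4, M3, P5}.
Min-cut edges: M4→P4 (2), M3→P4 (4), P5→Ref (2); capacity 2 + 4 + 2 = 8.
This cut is saturated, so no flow can exceed 8.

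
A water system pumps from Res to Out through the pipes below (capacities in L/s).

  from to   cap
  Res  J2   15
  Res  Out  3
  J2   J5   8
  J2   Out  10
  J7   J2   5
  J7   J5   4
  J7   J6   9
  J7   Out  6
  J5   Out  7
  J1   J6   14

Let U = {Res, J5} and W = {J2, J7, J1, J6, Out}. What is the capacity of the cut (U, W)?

Edges leaving {Res, J5}: Res→J2 (15), Res→Out (3), J5→Out (7).
Cut capacity = 15 + 3 + 7 = 25.

25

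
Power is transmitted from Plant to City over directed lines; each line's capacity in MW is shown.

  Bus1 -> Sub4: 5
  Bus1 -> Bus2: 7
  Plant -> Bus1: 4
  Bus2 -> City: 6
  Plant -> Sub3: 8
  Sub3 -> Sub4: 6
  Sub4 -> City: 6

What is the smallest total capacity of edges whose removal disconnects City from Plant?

Augment Plant→Sub3→Sub4→City: bottleneck 6, flow now 6.
Augment Plant→Bus1→Bus2→City: bottleneck 4, flow now 10.
No augmenting path remains; maximum flow = 10.
By max-flow min-cut, the minimum cut capacity equals the max flow.
In the residual graph, reachable from Plant: {Plant, Sub3}.
Min-cut edges: Plant→Bus1 (4), Sub3→Sub4 (6); capacity 4 + 6 = 10.

10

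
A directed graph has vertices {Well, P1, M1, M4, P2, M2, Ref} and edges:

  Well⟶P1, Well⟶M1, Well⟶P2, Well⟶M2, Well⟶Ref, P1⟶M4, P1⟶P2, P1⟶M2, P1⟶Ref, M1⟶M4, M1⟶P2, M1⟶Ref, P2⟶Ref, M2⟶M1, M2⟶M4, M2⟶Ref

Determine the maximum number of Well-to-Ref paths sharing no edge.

5

Assign every edge capacity 1; by Menger, the answer equals the max flow.
Path Well→Ref (+1); total 1.
Path Well→P1→Ref (+1); total 2.
Path Well→M1→Ref (+1); total 3.
Path Well→P2→Ref (+1); total 4.
Path Well→M2→Ref (+1); total 5.
No residual Well→Ref path; max flow = 5.
Certifying cut of size 5: {Well→M1, Well→M2, Well→P1, Well→P2, Well→Ref}.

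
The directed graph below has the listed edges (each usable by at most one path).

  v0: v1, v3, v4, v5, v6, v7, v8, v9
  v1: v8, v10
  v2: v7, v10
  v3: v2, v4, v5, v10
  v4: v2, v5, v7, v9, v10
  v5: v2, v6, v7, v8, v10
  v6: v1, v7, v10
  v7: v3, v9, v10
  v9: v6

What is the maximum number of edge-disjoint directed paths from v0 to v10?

Assign every edge capacity 1; by Menger, the answer equals the max flow.
Path v0→v1→v10 (+1); total 1.
Path v0→v3→v10 (+1); total 2.
Path v0→v4→v10 (+1); total 3.
Path v0→v5→v10 (+1); total 4.
Path v0→v6→v10 (+1); total 5.
Path v0→v7→v10 (+1); total 6.
Path v0→v9→v6→v7→v3→v2→v10 (+1); total 7.
No residual v0→v10 path; max flow = 7.
Certifying cut of size 7: {v0→v1, v0→v3, v0→v4, v0→v5, v0→v6, v0→v7, v0→v9}.

7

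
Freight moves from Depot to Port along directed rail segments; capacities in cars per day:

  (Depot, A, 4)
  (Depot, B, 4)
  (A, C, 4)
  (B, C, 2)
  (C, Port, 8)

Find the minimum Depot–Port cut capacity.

6

Augment Depot→A→C→Port: bottleneck 4, flow now 4.
Augment Depot→B→C→Port: bottleneck 2, flow now 6.
No augmenting path remains; maximum flow = 6.
By max-flow min-cut, the minimum cut capacity equals the max flow.
In the residual graph, reachable from Depot: {Depot, B}.
Min-cut edges: Depot→A (4), B→C (2); capacity 4 + 2 = 6.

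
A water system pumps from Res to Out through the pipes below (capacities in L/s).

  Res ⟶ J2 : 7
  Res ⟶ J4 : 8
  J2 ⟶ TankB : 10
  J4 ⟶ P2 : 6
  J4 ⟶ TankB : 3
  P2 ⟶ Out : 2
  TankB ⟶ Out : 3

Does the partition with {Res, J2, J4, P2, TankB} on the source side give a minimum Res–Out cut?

Given cut capacity: 2 + 3 = 5.
Augment Res→J2→TankB→Out: bottleneck 3, flow now 3.
Augment Res→J4→P2→Out: bottleneck 2, flow now 5.
No augmenting path remains; maximum flow = 5.
Cut capacity 5 equals the max flow, so it is a minimum cut.

Yes — it is a minimum cut (capacity 5).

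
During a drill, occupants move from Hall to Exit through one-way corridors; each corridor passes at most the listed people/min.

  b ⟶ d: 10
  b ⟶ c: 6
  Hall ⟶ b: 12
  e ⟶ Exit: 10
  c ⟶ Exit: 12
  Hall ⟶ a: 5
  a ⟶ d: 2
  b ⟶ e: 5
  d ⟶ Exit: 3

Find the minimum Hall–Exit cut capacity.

Augment Hall→a→d→Exit: bottleneck 2, flow now 2.
Augment Hall→b→c→Exit: bottleneck 6, flow now 8.
Augment Hall→b→d→Exit: bottleneck 1, flow now 9.
Augment Hall→b→e→Exit: bottleneck 5, flow now 14.
No augmenting path remains; maximum flow = 14.
By max-flow min-cut, the minimum cut capacity equals the max flow.
In the residual graph, reachable from Hall: {Hall, a}.
Min-cut edges: Hall→b (12), a→d (2); capacity 12 + 2 = 14.

14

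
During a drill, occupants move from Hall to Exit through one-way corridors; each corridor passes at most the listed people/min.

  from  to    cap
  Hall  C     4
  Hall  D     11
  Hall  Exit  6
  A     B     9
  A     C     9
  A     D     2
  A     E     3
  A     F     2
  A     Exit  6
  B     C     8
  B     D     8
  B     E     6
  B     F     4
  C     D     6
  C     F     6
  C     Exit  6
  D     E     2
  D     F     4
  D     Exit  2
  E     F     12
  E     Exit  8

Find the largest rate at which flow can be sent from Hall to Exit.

14

Augment Hall→Exit: bottleneck 6, flow now 6.
Augment Hall→C→Exit: bottleneck 4, flow now 10.
Augment Hall→D→Exit: bottleneck 2, flow now 12.
Augment Hall→D→E→Exit: bottleneck 2, flow now 14.
No augmenting path remains; maximum flow = 14.
In the residual graph, reachable from Hall: {Hall, D, F}.
Min-cut edges: Hall→C (4), Hall→Exit (6), D→E (2), D→Exit (2); capacity 4 + 6 + 2 + 2 = 14.
This cut is saturated, so no flow can exceed 14.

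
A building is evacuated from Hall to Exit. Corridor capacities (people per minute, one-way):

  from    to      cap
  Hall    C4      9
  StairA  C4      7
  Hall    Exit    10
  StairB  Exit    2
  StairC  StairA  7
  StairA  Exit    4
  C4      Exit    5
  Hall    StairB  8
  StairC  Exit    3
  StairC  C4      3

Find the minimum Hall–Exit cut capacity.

Augment Hall→Exit: bottleneck 10, flow now 10.
Augment Hall→StairB→Exit: bottleneck 2, flow now 12.
Augment Hall→C4→Exit: bottleneck 5, flow now 17.
No augmenting path remains; maximum flow = 17.
By max-flow min-cut, the minimum cut capacity equals the max flow.
In the residual graph, reachable from Hall: {Hall, StairB, C4}.
Min-cut edges: Hall→Exit (10), StairB→Exit (2), C4→Exit (5); capacity 10 + 2 + 5 = 17.

17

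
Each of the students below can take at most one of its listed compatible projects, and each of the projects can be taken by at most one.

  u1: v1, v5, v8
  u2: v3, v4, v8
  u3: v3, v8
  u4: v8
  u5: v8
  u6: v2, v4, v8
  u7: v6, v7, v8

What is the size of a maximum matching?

6

Unit-capacity flow: source→left, listed edges, right→sink; max matching = max flow.
Augmenting path u1→v1 (+1); matched 1.
Augmenting path u2→v3 (+1); matched 2.
Augmenting path u3→v8 (+1); matched 3.
Augmenting path u6→v2 (+1); matched 4.
Augmenting path u7→v6 (+1); matched 5.
Augmenting path u4→v8→u3→v3→u2→v4 (+1); matched 6.
No augmenting path remains; maximum matching = 6.
König certificate: {u1, u2, u3, u6, u7, v8} is a vertex cover of size 6 (every listed pair touches it), so no matching can be larger.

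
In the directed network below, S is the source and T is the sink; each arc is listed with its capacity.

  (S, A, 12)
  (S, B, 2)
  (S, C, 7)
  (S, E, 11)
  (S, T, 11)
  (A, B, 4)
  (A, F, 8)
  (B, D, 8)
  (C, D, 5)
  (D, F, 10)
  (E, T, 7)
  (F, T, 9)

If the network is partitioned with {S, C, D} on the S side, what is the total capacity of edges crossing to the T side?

46

Edges leaving {S, C, D}: S→A (12), S→B (2), S→E (11), S→T (11), D→F (10).
Cut capacity = 12 + 2 + 11 + 11 + 10 = 46.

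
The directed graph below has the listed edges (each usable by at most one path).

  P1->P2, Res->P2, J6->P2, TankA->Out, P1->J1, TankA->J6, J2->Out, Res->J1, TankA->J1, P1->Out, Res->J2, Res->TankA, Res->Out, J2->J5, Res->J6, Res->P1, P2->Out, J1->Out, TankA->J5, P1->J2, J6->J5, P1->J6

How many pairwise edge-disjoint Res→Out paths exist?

Assign every edge capacity 1; by Menger, the answer equals the max flow.
Path Res→Out (+1); total 1.
Path Res→J2→Out (+1); total 2.
Path Res→TankA→Out (+1); total 3.
Path Res→P1→Out (+1); total 4.
Path Res→J1→Out (+1); total 5.
Path Res→P2→Out (+1); total 6.
No residual Res→Out path; max flow = 6.
Certifying cut of size 6: {P2→Out, Res→J1, Res→J2, Res→Out, Res→P1, Res→TankA}.

6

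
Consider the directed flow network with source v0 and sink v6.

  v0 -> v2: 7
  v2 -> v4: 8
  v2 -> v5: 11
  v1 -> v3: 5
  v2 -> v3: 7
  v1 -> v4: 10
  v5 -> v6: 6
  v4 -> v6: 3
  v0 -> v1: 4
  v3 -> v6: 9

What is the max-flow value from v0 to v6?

Augment v0→v1→v3→v6: bottleneck 4, flow now 4.
Augment v0→v2→v3→v6: bottleneck 5, flow now 9.
Augment v0→v2→v4→v6: bottleneck 2, flow now 11.
No augmenting path remains; maximum flow = 11.
In the residual graph, reachable from v0: {v0}.
Min-cut edges: v0→v1 (4), v0→v2 (7); capacity 4 + 7 = 11.
This cut is saturated, so no flow can exceed 11.

11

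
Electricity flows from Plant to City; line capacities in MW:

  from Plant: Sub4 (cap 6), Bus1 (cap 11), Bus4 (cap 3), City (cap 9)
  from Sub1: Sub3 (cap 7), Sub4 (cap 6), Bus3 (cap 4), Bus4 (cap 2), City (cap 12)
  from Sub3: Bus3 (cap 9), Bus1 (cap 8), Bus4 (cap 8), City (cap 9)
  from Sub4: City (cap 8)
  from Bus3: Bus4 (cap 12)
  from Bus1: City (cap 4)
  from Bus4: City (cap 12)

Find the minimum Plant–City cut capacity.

Augment Plant→City: bottleneck 9, flow now 9.
Augment Plant→Sub4→City: bottleneck 6, flow now 15.
Augment Plant→Bus1→City: bottleneck 4, flow now 19.
Augment Plant→Bus4→City: bottleneck 3, flow now 22.
No augmenting path remains; maximum flow = 22.
By max-flow min-cut, the minimum cut capacity equals the max flow.
In the residual graph, reachable from Plant: {Plant, Bus1}.
Min-cut edges: Plant→Sub4 (6), Plant→Bus4 (3), Plant→City (9), Bus1→City (4); capacity 6 + 3 + 9 + 4 = 22.

22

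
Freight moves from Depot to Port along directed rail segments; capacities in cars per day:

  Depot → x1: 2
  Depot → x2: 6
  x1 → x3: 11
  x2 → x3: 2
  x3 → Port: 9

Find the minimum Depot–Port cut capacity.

4

Augment Depot→x1→x3→Port: bottleneck 2, flow now 2.
Augment Depot→x2→x3→Port: bottleneck 2, flow now 4.
No augmenting path remains; maximum flow = 4.
By max-flow min-cut, the minimum cut capacity equals the max flow.
In the residual graph, reachable from Depot: {Depot, x2}.
Min-cut edges: Depot→x1 (2), x2→x3 (2); capacity 2 + 2 = 4.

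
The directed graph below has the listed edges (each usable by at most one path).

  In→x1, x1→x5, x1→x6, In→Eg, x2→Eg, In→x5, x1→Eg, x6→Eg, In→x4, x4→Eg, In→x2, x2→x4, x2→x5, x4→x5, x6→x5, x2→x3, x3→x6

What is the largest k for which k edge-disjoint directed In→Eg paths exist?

4

Assign every edge capacity 1; by Menger, the answer equals the max flow.
Path In→Eg (+1); total 1.
Path In→x1→Eg (+1); total 2.
Path In→x2→Eg (+1); total 3.
Path In→x4→Eg (+1); total 4.
No residual In→Eg path; max flow = 4.
Certifying cut of size 4: {In→Eg, In→x1, In→x2, In→x4}.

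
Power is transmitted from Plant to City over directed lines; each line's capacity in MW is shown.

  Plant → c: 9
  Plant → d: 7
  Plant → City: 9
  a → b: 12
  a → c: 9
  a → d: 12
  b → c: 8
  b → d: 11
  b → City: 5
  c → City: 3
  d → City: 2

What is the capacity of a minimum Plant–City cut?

Augment Plant→City: bottleneck 9, flow now 9.
Augment Plant→c→City: bottleneck 3, flow now 12.
Augment Plant→d→City: bottleneck 2, flow now 14.
No augmenting path remains; maximum flow = 14.
By max-flow min-cut, the minimum cut capacity equals the max flow.
In the residual graph, reachable from Plant: {Plant, c, d}.
Min-cut edges: Plant→City (9), c→City (3), d→City (2); capacity 9 + 3 + 2 = 14.

14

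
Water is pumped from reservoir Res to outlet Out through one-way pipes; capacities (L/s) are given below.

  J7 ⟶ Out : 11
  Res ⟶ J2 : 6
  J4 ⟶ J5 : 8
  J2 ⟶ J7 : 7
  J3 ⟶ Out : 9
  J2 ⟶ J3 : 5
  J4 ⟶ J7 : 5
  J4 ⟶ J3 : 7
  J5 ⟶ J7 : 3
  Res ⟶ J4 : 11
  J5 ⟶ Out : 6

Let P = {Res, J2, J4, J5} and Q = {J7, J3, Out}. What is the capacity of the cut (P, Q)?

Edges leaving {Res, J2, J4, J5}: J2→J7 (7), J2→J3 (5), J4→J7 (5), J4→J3 (7), J5→J7 (3), J5→Out (6).
Cut capacity = 7 + 5 + 5 + 7 + 3 + 6 = 33.

33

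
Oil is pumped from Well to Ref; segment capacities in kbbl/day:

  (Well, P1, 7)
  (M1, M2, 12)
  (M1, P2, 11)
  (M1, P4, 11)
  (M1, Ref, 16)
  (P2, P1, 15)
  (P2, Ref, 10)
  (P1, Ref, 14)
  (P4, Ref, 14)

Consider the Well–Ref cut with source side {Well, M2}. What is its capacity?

7

Edges leaving {Well, M2}: Well→P1 (7).
Cut capacity = 7 = 7.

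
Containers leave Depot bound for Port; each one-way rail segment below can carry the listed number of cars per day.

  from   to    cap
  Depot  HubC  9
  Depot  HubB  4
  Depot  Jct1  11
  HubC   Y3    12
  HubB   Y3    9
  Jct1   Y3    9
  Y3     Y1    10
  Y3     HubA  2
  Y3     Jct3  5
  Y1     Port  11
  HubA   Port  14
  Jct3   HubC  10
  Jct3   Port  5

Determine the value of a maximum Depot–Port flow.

17

Augment Depot→HubC→Y3→Y1→Port: bottleneck 9, flow now 9.
Augment Depot→HubB→Y3→Y1→Port: bottleneck 1, flow now 10.
Augment Depot→HubB→Y3→HubA→Port: bottleneck 2, flow now 12.
Augment Depot→HubB→Y3→Jct3→Port: bottleneck 1, flow now 13.
Augment Depot→Jct1→Y3→Jct3→Port: bottleneck 4, flow now 17.
No augmenting path remains; maximum flow = 17.
In the residual graph, reachable from Depot: {Depot, HubC, HubB, Jct1, Y3}.
Min-cut edges: Y3→Y1 (10), Y3→HubA (2), Y3→Jct3 (5); capacity 10 + 2 + 5 = 17.
This cut is saturated, so no flow can exceed 17.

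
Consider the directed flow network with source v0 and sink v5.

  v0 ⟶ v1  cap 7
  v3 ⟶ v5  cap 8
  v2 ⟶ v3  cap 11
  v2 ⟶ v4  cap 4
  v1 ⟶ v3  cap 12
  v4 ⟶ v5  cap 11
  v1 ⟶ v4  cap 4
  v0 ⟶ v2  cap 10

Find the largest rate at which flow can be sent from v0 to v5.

16

Augment v0→v1→v3→v5: bottleneck 7, flow now 7.
Augment v0→v2→v3→v5: bottleneck 1, flow now 8.
Augment v0→v2→v4→v5: bottleneck 4, flow now 12.
Augment v0→v2→v3→v1→v4→v5: bottleneck 4, flow now 16. (uses reverse residual edge)
No augmenting path remains; maximum flow = 16.
In the residual graph, reachable from v0: {v0, v1, v2, v3}.
Min-cut edges: v1→v4 (4), v2→v4 (4), v3→v5 (8); capacity 4 + 4 + 8 = 16.
This cut is saturated, so no flow can exceed 16.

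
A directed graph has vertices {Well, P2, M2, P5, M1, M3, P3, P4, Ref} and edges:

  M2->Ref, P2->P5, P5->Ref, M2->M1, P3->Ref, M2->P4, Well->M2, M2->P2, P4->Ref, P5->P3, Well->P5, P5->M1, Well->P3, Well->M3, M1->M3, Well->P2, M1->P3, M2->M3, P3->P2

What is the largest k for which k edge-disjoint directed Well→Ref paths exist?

Assign every edge capacity 1; by Menger, the answer equals the max flow.
Path Well→M2→Ref (+1); total 1.
Path Well→P5→Ref (+1); total 2.
Path Well→P3→Ref (+1); total 3.
No residual Well→Ref path; max flow = 3.
Certifying cut of size 3: {P3→Ref, P5→Ref, Well→M2}.

3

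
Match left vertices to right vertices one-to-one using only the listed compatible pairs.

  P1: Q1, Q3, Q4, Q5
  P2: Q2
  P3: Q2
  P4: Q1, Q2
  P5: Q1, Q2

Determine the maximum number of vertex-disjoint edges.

Unit-capacity flow: source→left, listed edges, right→sink; max matching = max flow.
Augmenting path P1→Q1 (+1); matched 1.
Augmenting path P2→Q2 (+1); matched 2.
Augmenting path P4→Q1→P1→Q3 (+1); matched 3.
No augmenting path remains; maximum matching = 3.
König certificate: {P1, Q1, Q2} is a vertex cover of size 3 (every listed pair touches it), so no matching can be larger.

3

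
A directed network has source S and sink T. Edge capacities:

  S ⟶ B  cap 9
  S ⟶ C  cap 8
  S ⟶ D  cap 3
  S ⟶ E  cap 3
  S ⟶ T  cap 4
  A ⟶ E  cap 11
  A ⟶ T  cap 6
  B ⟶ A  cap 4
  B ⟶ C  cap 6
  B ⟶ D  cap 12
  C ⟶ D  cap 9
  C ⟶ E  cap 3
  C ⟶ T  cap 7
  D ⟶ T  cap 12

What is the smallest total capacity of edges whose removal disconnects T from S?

24

Augment S→T: bottleneck 4, flow now 4.
Augment S→C→T: bottleneck 7, flow now 11.
Augment S→D→T: bottleneck 3, flow now 14.
Augment S→B→A→T: bottleneck 4, flow now 18.
Augment S→B→D→T: bottleneck 5, flow now 23.
Augment S→C→D→T: bottleneck 1, flow now 24.
No augmenting path remains; maximum flow = 24.
By max-flow min-cut, the minimum cut capacity equals the max flow.
In the residual graph, reachable from S: {S, E}.
Min-cut edges: S→B (9), S→C (8), S→D (3), S→T (4); capacity 9 + 8 + 3 + 4 = 24.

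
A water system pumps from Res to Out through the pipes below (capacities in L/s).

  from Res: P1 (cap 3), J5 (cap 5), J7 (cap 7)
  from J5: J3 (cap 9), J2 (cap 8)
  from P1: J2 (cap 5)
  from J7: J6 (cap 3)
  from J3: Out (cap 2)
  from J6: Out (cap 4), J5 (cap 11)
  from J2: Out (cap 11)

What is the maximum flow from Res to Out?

11

Augment Res→J5→J3→Out: bottleneck 2, flow now 2.
Augment Res→J5→J2→Out: bottleneck 3, flow now 5.
Augment Res→P1→J2→Out: bottleneck 3, flow now 8.
Augment Res→J7→J6→Out: bottleneck 3, flow now 11.
No augmenting path remains; maximum flow = 11.
In the residual graph, reachable from Res: {Res, J7}.
Min-cut edges: Res→J5 (5), Res→P1 (3), J7→J6 (3); capacity 5 + 3 + 3 = 11.
This cut is saturated, so no flow can exceed 11.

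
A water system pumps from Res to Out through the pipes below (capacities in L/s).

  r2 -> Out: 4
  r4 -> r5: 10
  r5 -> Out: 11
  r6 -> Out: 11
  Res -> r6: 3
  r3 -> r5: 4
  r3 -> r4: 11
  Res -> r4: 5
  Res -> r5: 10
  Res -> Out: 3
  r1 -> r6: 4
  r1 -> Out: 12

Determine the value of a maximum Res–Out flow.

Augment Res→Out: bottleneck 3, flow now 3.
Augment Res→r5→Out: bottleneck 10, flow now 13.
Augment Res→r6→Out: bottleneck 3, flow now 16.
Augment Res→r4→r5→Out: bottleneck 1, flow now 17.
No augmenting path remains; maximum flow = 17.
In the residual graph, reachable from Res: {Res, r4, r5}.
Min-cut edges: Res→r6 (3), Res→Out (3), r5→Out (11); capacity 3 + 3 + 11 = 17.
This cut is saturated, so no flow can exceed 17.

17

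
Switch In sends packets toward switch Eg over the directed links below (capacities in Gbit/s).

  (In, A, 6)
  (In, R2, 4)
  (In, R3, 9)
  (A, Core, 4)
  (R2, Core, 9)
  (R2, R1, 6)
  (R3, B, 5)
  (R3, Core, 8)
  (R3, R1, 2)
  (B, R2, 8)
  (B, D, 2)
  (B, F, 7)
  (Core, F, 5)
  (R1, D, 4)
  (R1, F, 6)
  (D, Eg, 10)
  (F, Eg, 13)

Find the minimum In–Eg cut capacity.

Augment In→A→Core→F→Eg: bottleneck 4, flow now 4.
Augment In→R2→Core→F→Eg: bottleneck 1, flow now 5.
Augment In→R2→R1→D→Eg: bottleneck 3, flow now 8.
Augment In→R3→B→D→Eg: bottleneck 2, flow now 10.
Augment In→R3→B→F→Eg: bottleneck 3, flow now 13.
Augment In→R3→R1→D→Eg: bottleneck 1, flow now 14.
Augment In→R3→R1→F→Eg: bottleneck 1, flow now 15.
Augment In→R3→Core→R2→R1→F→Eg: bottleneck 1, flow now 16. (uses reverse residual edge)
No augmenting path remains; maximum flow = 16.
By max-flow min-cut, the minimum cut capacity equals the max flow.
In the residual graph, reachable from In: {In, A, R3, Core}.
Min-cut edges: In→R2 (4), R3→B (5), R3→R1 (2), Core→F (5); capacity 4 + 5 + 2 + 5 = 16.

16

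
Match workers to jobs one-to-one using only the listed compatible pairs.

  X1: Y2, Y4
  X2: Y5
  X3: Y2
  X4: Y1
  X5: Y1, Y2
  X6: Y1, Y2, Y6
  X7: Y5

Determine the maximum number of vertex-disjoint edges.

5

Unit-capacity flow: source→left, listed edges, right→sink; max matching = max flow.
Augmenting path X1→Y2 (+1); matched 1.
Augmenting path X2→Y5 (+1); matched 2.
Augmenting path X4→Y1 (+1); matched 3.
Augmenting path X6→Y6 (+1); matched 4.
Augmenting path X3→Y2→X1→Y4 (+1); matched 5.
No augmenting path remains; maximum matching = 5.
König certificate: {X1, X6, Y1, Y2, Y5} is a vertex cover of size 5 (every listed pair touches it), so no matching can be larger.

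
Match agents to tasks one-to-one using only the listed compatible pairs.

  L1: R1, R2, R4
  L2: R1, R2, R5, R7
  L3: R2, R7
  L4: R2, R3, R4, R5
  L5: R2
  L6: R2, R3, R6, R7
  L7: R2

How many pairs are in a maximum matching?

6

Unit-capacity flow: source→left, listed edges, right→sink; max matching = max flow.
Augmenting path L1→R1 (+1); matched 1.
Augmenting path L2→R2 (+1); matched 2.
Augmenting path L3→R7 (+1); matched 3.
Augmenting path L4→R3 (+1); matched 4.
Augmenting path L6→R6 (+1); matched 5.
Augmenting path L5→R2→L2→R5 (+1); matched 6.
No augmenting path remains; maximum matching = 6.
König certificate: {L1, L2, L3, L4, L6, R2} is a vertex cover of size 6 (every listed pair touches it), so no matching can be larger.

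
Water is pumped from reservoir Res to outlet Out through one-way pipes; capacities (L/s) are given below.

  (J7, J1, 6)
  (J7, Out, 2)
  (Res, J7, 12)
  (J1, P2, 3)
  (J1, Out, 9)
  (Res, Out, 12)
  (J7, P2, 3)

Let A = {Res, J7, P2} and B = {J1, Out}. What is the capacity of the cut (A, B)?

Edges leaving {Res, J7, P2}: Res→Out (12), J7→J1 (6), J7→Out (2).
Cut capacity = 12 + 6 + 2 = 20.

20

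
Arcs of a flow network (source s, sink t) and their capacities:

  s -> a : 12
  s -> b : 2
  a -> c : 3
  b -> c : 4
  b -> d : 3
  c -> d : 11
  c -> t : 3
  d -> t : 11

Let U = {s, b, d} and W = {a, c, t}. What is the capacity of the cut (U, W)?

Edges leaving {s, b, d}: s→a (12), b→c (4), d→t (11).
Cut capacity = 12 + 4 + 11 = 27.

27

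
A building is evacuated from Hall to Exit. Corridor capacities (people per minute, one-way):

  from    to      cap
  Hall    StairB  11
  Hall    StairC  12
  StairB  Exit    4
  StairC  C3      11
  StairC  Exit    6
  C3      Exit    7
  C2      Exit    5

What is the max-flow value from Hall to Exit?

16

Augment Hall→StairB→Exit: bottleneck 4, flow now 4.
Augment Hall→StairC→Exit: bottleneck 6, flow now 10.
Augment Hall→StairC→C3→Exit: bottleneck 6, flow now 16.
No augmenting path remains; maximum flow = 16.
In the residual graph, reachable from Hall: {Hall, StairB}.
Min-cut edges: Hall→StairC (12), StairB→Exit (4); capacity 12 + 4 = 16.
This cut is saturated, so no flow can exceed 16.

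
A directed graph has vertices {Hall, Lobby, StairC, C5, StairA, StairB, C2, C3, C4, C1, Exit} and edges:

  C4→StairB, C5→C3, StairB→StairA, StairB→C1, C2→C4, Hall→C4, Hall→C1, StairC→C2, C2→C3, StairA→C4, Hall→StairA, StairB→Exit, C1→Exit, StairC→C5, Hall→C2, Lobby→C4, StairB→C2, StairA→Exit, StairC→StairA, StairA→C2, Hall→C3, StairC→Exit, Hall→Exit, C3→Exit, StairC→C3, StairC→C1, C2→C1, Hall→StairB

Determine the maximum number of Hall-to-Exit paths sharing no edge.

5

Assign every edge capacity 1; by Menger, the answer equals the max flow.
Path Hall→Exit (+1); total 1.
Path Hall→StairA→Exit (+1); total 2.
Path Hall→StairB→Exit (+1); total 3.
Path Hall→C3→Exit (+1); total 4.
Path Hall→C1→Exit (+1); total 5.
No residual Hall→Exit path; max flow = 5.
Certifying cut of size 5: {C1→Exit, C3→Exit, Hall→Exit, StairA→Exit, StairB→Exit}.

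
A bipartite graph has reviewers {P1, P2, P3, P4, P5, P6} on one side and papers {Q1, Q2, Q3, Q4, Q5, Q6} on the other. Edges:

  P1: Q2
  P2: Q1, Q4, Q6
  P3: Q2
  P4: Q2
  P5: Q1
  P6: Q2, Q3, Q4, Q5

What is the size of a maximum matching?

4

Unit-capacity flow: source→left, listed edges, right→sink; max matching = max flow.
Augmenting path P1→Q2 (+1); matched 1.
Augmenting path P2→Q1 (+1); matched 2.
Augmenting path P6→Q3 (+1); matched 3.
Augmenting path P5→Q1→P2→Q4 (+1); matched 4.
No augmenting path remains; maximum matching = 4.
König certificate: {P2, P5, P6, Q2} is a vertex cover of size 4 (every listed pair touches it), so no matching can be larger.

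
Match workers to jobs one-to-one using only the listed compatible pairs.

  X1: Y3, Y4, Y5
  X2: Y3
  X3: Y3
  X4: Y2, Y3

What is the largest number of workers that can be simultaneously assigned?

3

Unit-capacity flow: source→left, listed edges, right→sink; max matching = max flow.
Augmenting path X1→Y3 (+1); matched 1.
Augmenting path X4→Y2 (+1); matched 2.
Augmenting path X2→Y3→X1→Y4 (+1); matched 3.
No augmenting path remains; maximum matching = 3.
König certificate: {X1, X4, Y3} is a vertex cover of size 3 (every listed pair touches it), so no matching can be larger.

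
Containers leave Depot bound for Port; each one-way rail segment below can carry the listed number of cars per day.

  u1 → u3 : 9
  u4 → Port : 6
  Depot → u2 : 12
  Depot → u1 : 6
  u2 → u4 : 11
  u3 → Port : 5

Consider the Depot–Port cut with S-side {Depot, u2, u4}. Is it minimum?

No — its capacity is 12, but the minimum cut has capacity 11.

Given cut capacity: 6 + 6 = 12.
Augment Depot→u1→u3→Port: bottleneck 5, flow now 5.
Augment Depot→u2→u4→Port: bottleneck 6, flow now 11.
No augmenting path remains; maximum flow = 11.
In the residual graph, reachable from Depot: {Depot, u1, u2, u3, u4}.
Min-cut edges: u3→Port (5), u4→Port (6); capacity 5 + 6 = 11.
Cut capacity 12 exceeds the max flow 11, so it is not minimum.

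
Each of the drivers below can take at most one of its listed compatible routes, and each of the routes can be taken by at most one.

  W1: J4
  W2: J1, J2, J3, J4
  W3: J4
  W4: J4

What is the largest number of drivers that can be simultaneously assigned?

2

Unit-capacity flow: source→left, listed edges, right→sink; max matching = max flow.
Augmenting path W1→J4 (+1); matched 1.
Augmenting path W2→J1 (+1); matched 2.
No augmenting path remains; maximum matching = 2.
König certificate: {W2, J4} is a vertex cover of size 2 (every listed pair touches it), so no matching can be larger.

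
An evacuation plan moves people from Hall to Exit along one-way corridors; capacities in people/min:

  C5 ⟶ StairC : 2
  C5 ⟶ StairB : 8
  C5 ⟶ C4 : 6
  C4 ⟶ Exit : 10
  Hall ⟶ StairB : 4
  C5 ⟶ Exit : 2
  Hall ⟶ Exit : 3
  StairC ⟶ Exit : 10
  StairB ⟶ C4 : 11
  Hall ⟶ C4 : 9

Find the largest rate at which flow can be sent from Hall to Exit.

13

Augment Hall→Exit: bottleneck 3, flow now 3.
Augment Hall→C4→Exit: bottleneck 9, flow now 12.
Augment Hall→StairB→C4→Exit: bottleneck 1, flow now 13.
No augmenting path remains; maximum flow = 13.
In the residual graph, reachable from Hall: {Hall, StairB, C4}.
Min-cut edges: Hall→Exit (3), C4→Exit (10); capacity 3 + 10 = 13.
This cut is saturated, so no flow can exceed 13.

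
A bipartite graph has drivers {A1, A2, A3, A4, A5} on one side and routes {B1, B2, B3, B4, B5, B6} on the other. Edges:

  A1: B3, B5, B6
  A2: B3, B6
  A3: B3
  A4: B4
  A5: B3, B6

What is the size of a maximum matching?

Unit-capacity flow: source→left, listed edges, right→sink; max matching = max flow.
Augmenting path A1→B3 (+1); matched 1.
Augmenting path A2→B6 (+1); matched 2.
Augmenting path A4→B4 (+1); matched 3.
Augmenting path A3→B3→A1→B5 (+1); matched 4.
No augmenting path remains; maximum matching = 4.
König certificate: {A1, A4, B3, B6} is a vertex cover of size 4 (every listed pair touches it), so no matching can be larger.

4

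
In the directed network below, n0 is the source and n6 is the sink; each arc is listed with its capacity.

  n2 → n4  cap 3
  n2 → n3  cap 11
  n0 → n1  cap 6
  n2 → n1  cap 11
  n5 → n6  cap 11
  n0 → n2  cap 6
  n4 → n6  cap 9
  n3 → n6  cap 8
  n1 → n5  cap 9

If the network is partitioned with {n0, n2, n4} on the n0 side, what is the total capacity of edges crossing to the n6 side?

37

Edges leaving {n0, n2, n4}: n0→n1 (6), n2→n1 (11), n2→n3 (11), n4→n6 (9).
Cut capacity = 6 + 11 + 11 + 9 = 37.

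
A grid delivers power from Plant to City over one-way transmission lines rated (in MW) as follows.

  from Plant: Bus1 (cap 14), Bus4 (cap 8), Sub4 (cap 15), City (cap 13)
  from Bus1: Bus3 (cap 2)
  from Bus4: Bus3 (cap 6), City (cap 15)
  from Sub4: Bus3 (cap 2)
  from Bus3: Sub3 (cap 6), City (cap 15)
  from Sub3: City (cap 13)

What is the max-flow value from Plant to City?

Augment Plant→City: bottleneck 13, flow now 13.
Augment Plant→Bus4→City: bottleneck 8, flow now 21.
Augment Plant→Bus1→Bus3→City: bottleneck 2, flow now 23.
Augment Plant→Sub4→Bus3→City: bottleneck 2, flow now 25.
No augmenting path remains; maximum flow = 25.
In the residual graph, reachable from Plant: {Plant, Bus1, Sub4}.
Min-cut edges: Plant→Bus4 (8), Plant→City (13), Bus1→Bus3 (2), Sub4→Bus3 (2); capacity 8 + 13 + 2 + 2 = 25.
This cut is saturated, so no flow can exceed 25.

25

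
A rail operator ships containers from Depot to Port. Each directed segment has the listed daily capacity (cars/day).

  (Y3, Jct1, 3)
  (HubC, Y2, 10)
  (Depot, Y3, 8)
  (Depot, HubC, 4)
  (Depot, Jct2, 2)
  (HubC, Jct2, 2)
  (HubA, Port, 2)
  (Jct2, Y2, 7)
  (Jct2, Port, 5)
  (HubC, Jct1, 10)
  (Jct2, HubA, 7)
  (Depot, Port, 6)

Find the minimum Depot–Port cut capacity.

Augment Depot→Port: bottleneck 6, flow now 6.
Augment Depot→Jct2→Port: bottleneck 2, flow now 8.
Augment Depot→HubC→Jct2→Port: bottleneck 2, flow now 10.
No augmenting path remains; maximum flow = 10.
By max-flow min-cut, the minimum cut capacity equals the max flow.
In the residual graph, reachable from Depot: {Depot, Y3, HubC, Y2, Jct1}.
Min-cut edges: Depot→Jct2 (2), Depot→Port (6), HubC→Jct2 (2); capacity 2 + 6 + 2 = 10.

10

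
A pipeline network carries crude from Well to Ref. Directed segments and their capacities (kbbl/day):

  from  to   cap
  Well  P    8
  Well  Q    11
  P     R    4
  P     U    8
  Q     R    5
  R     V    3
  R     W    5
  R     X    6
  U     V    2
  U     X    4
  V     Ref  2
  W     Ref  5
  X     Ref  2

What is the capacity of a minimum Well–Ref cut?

9

Augment Well→P→R→V→Ref: bottleneck 2, flow now 2.
Augment Well→P→R→W→Ref: bottleneck 2, flow now 4.
Augment Well→P→U→X→Ref: bottleneck 2, flow now 6.
Augment Well→Q→R→W→Ref: bottleneck 3, flow now 9.
No augmenting path remains; maximum flow = 9.
By max-flow min-cut, the minimum cut capacity equals the max flow.
In the residual graph, reachable from Well: {Well, P, Q, R, U, V, X}.
Min-cut edges: R→W (5), V→Ref (2), X→Ref (2); capacity 5 + 2 + 2 = 9.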